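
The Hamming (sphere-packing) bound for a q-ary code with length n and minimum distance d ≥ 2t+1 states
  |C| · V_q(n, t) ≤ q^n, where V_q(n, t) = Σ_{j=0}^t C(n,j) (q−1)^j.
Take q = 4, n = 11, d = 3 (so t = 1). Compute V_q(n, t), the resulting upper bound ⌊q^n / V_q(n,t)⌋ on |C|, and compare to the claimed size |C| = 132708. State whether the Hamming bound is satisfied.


V_q(n, t) = 34, q^n = 4194304, Hamming bound = 123361, |C| = 132708 > bound (violated).

Step 1: Compute V_q(n, t) = Σ_{j=0}^1 C(n, j) (q−1)^j.
  j = 0: C(11,0)·(3)^0 = 1·1 = 1.
  j = 1: C(11,1)·(3)^1 = 11·3 = 33.
  V_q(n, t) = 1 + 33 = 34.
Step 2: q^n = 4^11 = 4194304.
Step 3: Hamming bound ⌊q^n / V_q(n,t)⌋ = ⌊4194304/34⌋ = 123361.
Step 4: Compare |C| = 132708 to 123361: violated.
The claimed |C| lies above the Hamming bound, so no 4-ary code of length 11 with d ≥ 3 can have 132708 codewords.


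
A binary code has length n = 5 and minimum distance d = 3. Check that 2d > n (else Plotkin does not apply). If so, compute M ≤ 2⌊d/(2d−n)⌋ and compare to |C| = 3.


Plotkin bound M ≤ 6; given |C| = 3 ≤ bound (satisfied).

Check applicability: 2d = 6, n = 5.
2d − n = 1 > 0, so Plotkin applies.
Compute d/(2d−n) = 3/1 ≈ 3.0000.
⌊d/(2d−n)⌋ = 3.
Plotkin bound: M ≤ 2·3 = 6.
Given |C| = 3, check: satisfied.
This |C| is below the Plotkin bound.


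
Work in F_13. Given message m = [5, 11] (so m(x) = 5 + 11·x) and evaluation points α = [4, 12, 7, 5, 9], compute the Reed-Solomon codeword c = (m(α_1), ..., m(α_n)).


c = [10, 7, 4, 8, 0]

Message polynomial: m(x) = 5 + 11·x (mod 13).
For each evaluation point α_i, compute m(α_i) mod 13:
  α_1 = 4: Horner steps 11 → 10, so m(4) = 10.
  α_2 = 12: Horner steps 11 → 7, so m(12) = 7.
  α_3 = 7: Horner steps 11 → 4, so m(7) = 4.
  α_4 = 5: Horner steps 11 → 8, so m(5) = 8.
  α_5 = 9: Horner steps 11 → 0, so m(9) = 0.
Codeword c = [10, 7, 4, 8, 0] ∈ F_13^5.


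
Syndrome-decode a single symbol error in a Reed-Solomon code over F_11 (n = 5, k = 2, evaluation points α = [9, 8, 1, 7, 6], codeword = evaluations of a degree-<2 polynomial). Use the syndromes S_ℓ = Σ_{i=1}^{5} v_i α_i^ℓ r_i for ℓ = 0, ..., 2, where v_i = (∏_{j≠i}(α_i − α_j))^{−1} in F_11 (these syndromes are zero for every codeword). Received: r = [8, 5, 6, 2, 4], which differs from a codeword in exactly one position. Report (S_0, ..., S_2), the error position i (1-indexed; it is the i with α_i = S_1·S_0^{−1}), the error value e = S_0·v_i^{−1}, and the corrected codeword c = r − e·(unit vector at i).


S = (9, 10, 5), error at position 5, error magnitude e = 5, c = [8, 5, 6, 2, 10].

Step 1: column multipliers v_i = (∏_{j≠i}(α_i − α_j))^{−1} mod 11.
  i = 1 (α = 9): (9−8)(9−1)(9−7)(9−6) = 1·8·2·3 = 48 ≡ 4, so v_1 = 4^{−1} = 3 (mod 11).
  i = 2 (α = 8): (8−9)(8−1)(8−7)(8−6) = (−1)·7·1·2 = −14 ≡ 8, so v_2 = 8^{−1} = 7 (mod 11).
  i = 3 (α = 1): (1−9)(1−8)(1−7)(1−6) = (−8)·(−7)·(−6)·(−5) = 1680 ≡ 8, so v_3 = 8^{−1} = 7 (mod 11).
  i = 4 (α = 7): (7−9)(7−8)(7−1)(7−6) = (−2)·(−1)·6·1 = 12 ≡ 1, so v_4 = 1^{−1} = 1 (mod 11).
  i = 5 (α = 6): (6−9)(6−8)(6−1)(6−7) = (−3)·(−2)·5·(−1) = −30 ≡ 3, so v_5 = 3^{−1} = 4 (mod 11).
  v = [3, 7, 7, 1, 4].
Step 2: syndromes of r = [8, 5, 6, 2, 4] (all sums mod 11).
  S_0 = Σ v_i r_i = 3·8 + 7·5 + 7·6 + 1·2 + 4·4 = 119 ≡ 9.
  S_1 = Σ v_i α_i r_i = 3·9·8 + 7·8·5 + 7·1·6 + 1·7·2 + 4·6·4 = 648 ≡ 10.
  α_i^2 mod 11 = [4, 9, 1, 5, 3].
  S_2 = Σ v_i α_i^2 r_i = 3·4·8 + 7·9·5 + 7·1·6 + 1·5·2 + 4·3·4 = 511 ≡ 5.
  S = (9, 10, 5) ≠ 0, so r is not a codeword (an error is present).
Step 3: locate the error. For a single error e at position i, S_ℓ = v_i·e·α_i^ℓ, so α_err = S_1/S_0.
  S_0^{−1} = 9^{−1} = 5 (mod 11), so α_err = 10·5 = 50 ≡ 6 = α_5. Error position i = 5.
  Consistency check: S_2/S_1 = 5·10 = 50 ≡ 6 = α_err ✓ (single-error assumption holds).
Step 4: error magnitude e = S_0/v_5 = S_0·∏_{j≠5}(α_5 − α_j) = 9·3 = 27 ≡ 5 (mod 11).
Step 5: correct position 5: c_5 = r_5 − e = 4 − 5 ≡ 10 (mod 11). Hence c = [8, 5, 6, 2, 10].
  Check: interpolating c through the α_i gives m(x) = 3 + 3·x (degree < 2) with m(α_i) = c_i for every i, so c is indeed a codeword.


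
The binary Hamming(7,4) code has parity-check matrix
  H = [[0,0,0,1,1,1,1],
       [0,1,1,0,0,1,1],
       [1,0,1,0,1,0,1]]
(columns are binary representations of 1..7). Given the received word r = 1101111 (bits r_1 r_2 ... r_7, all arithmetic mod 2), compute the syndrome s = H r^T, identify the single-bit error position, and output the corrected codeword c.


s = (0, 1, 1)^T, error position = 3, corrected codeword c = 1111111

Compute s = H r^T mod 2 one row at a time:
  s_1 = 1 + 1 + 1 + 1 = 4 ≡ 0 (mod 2).
  s_2 = 1 + 0 + 1 + 1 = 3 ≡ 1 (mod 2).
  s_3 = 1 + 0 + 1 + 1 = 3 ≡ 1 (mod 2).
s = (0, 1, 1)^T — this equals column 3 of H (binary 011), so error is at position 3.
Correct: flip bit 3 of r = 1101111 to get c = 1111111.


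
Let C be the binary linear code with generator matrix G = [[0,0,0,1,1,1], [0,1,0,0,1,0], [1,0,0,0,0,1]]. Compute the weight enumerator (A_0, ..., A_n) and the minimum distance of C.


Weight distribution: A_0 = 1, A_2 = 2, A_3 = 4, A_4 = 1. Minimum distance d = 2.

Enumerate all 2^3 = 8 messages m ∈ F_2^3.
For each, compute codeword c = mG in F_2^6, then tally its weight.
  m = 000 → c = 000000, weight = 0.
  m = 100 → c = 000111, weight = 3.
  m = 010 → c = 010010, weight = 2.
  m = 110 → c = 010101, weight = 3.
  m = 001 → c = 100001, weight = 2.
  m = 101 → c = 100110, weight = 3.
  m = 011 → c = 110011, weight = 4.
  m = 111 → c = 110100, weight = 3.
Tally weights:
  weight 0: 1 codewords.
  weight 2: 2 codewords.
  weight 3: 4 codewords.
  weight 4: 1 codewords.
Minimum distance d = smallest w > 0 with A_w > 0 = 2.
Sanity: Σ A_w = 8 = 2^3 = 8 ✓.


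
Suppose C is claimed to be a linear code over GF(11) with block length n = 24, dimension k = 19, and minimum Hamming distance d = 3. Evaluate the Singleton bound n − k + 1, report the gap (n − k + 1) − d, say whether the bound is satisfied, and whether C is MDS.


Singleton RHS = n − k + 1 = 6, slack = 3, bound satisfied, not MDS.

Singleton bound: d ≤ n − k + 1.
Here n = 24, k = 19, so n − k + 1 = 6.
Given d = 3, check d ≤ 6: YES.
Slack = (n − k + 1) − d = 3.
The code is NOT MDS (slack = 3 > 0).
Description: the claimed parameters are [24, 19, 3]_11; such a code would be non-MDS.


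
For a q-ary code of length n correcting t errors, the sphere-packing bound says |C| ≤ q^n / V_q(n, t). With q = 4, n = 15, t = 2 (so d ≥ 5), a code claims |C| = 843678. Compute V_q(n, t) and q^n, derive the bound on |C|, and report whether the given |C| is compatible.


V_q(n, t) = 991, q^n = 1073741824, Hamming bound = 1083493, |C| = 843678 ≤ bound (satisfied).

Step 1: Compute V_q(n, t) = Σ_{j=0}^2 C(n, j) (q−1)^j.
  j = 0: C(15,0)·(3)^0 = 1·1 = 1.
  j = 1: C(15,1)·(3)^1 = 15·3 = 45.
  j = 2: C(15,2)·(3)^2 = 105·9 = 945.
  V_q(n, t) = 1 + 45 + 945 = 991.
Step 2: q^n = 4^15 = 1073741824.
Step 3: Hamming bound ⌊q^n / V_q(n,t)⌋ = ⌊1073741824/991⌋ = 1083493.
Step 4: Compare |C| = 843678 to 1083493: satisfied.
The claimed |C| lies below the Hamming bound.


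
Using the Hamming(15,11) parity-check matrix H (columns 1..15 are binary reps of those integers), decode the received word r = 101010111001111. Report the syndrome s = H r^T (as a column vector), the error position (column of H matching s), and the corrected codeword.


s = (0, 0, 0, 1)^T, error position = 1, corrected codeword c = 001010111001111

Compute s = H r^T mod 2 one row at a time:
  s_1 = 1 + 1 + 0 + 0 + 1 + 1 + 1 + 1 = 6 ≡ 0 (mod 2).
  s_2 = 0 + 1 + 0 + 1 + 1 + 1 + 1 + 1 = 6 ≡ 0 (mod 2).
  s_3 = 0 + 1 + 0 + 1 + 0 + 0 + 1 + 1 = 4 ≡ 0 (mod 2).
  s_4 = 1 + 1 + 1 + 1 + 1 + 0 + 1 + 1 = 7 ≡ 1 (mod 2).
s = (0, 0, 0, 1)^T — this equals column 1 of H (binary 0001), so error is at position 1.
Correct: flip bit 1 of r = 101010111001111 to get c = 001010111001111.


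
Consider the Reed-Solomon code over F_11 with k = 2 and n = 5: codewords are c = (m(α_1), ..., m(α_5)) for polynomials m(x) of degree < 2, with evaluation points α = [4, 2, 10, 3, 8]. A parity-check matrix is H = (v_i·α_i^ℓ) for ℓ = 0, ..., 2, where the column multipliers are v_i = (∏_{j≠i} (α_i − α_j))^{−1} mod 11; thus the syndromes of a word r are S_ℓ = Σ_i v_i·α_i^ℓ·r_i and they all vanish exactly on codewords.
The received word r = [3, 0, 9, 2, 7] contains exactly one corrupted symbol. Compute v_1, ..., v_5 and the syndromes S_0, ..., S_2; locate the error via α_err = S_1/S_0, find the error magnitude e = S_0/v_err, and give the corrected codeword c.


S = (4, 8, 5), error at position 2, error magnitude e = 10, c = [3, 1, 9, 2, 7].

Step 1: column multipliers v_i = (∏_{j≠i}(α_i − α_j))^{−1} mod 11.
  i = 1 (α = 4): (4−2)(4−10)(4−3)(4−8) = 2·(−6)·1·(−4) = 48 ≡ 4, so v_1 = 4^{−1} = 3 (mod 11).
  i = 2 (α = 2): (2−4)(2−10)(2−3)(2−8) = (−2)·(−8)·(−1)·(−6) = 96 ≡ 8, so v_2 = 8^{−1} = 7 (mod 11).
  i = 3 (α = 10): (10−4)(10−2)(10−3)(10−8) = 6·8·7·2 = 672 ≡ 1, so v_3 = 1^{−1} = 1 (mod 11).
  i = 4 (α = 3): (3−4)(3−2)(3−10)(3−8) = (−1)·1·(−7)·(−5) = −35 ≡ 9, so v_4 = 9^{−1} = 5 (mod 11).
  i = 5 (α = 8): (8−4)(8−2)(8−10)(8−3) = 4·6·(−2)·5 = −240 ≡ 2, so v_5 = 2^{−1} = 6 (mod 11).
  v = [3, 7, 1, 5, 6].
Step 2: syndromes of r = [3, 0, 9, 2, 7] (all sums mod 11).
  S_0 = Σ v_i r_i = 3·3 + 7·0 + 1·9 + 5·2 + 6·7 = 70 ≡ 4.
  S_1 = Σ v_i α_i r_i = 3·4·3 + 7·2·0 + 1·10·9 + 5·3·2 + 6·8·7 = 492 ≡ 8.
  α_i^2 mod 11 = [5, 4, 1, 9, 9].
  S_2 = Σ v_i α_i^2 r_i = 3·5·3 + 7·4·0 + 1·1·9 + 5·9·2 + 6·9·7 = 522 ≡ 5.
  S = (4, 8, 5) ≠ 0, so r is not a codeword (an error is present).
Step 3: locate the error. For a single error e at position i, S_ℓ = v_i·e·α_i^ℓ, so α_err = S_1/S_0.
  S_0^{−1} = 4^{−1} = 3 (mod 11), so α_err = 8·3 = 24 ≡ 2 = α_2. Error position i = 2.
  Consistency check: S_2/S_1 = 5·7 = 35 ≡ 2 = α_err ✓ (single-error assumption holds).
Step 4: error magnitude e = S_0/v_2 = S_0·∏_{j≠2}(α_2 − α_j) = 4·8 = 32 ≡ 10 (mod 11).
Step 5: correct position 2: c_2 = r_2 − e = 0 − 10 ≡ 1 (mod 11). Hence c = [3, 1, 9, 2, 7].
  Check: interpolating c through the α_i gives m(x) = 10 + 1·x (degree < 2) with m(α_i) = c_i for every i, so c is indeed a codeword.


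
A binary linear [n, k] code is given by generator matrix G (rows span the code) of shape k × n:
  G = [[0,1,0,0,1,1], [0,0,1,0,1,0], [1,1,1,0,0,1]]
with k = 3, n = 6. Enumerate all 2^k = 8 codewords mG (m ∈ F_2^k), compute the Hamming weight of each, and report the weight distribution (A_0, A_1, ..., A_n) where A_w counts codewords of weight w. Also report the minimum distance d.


Weight distribution: A_0 = 1, A_1 = 1, A_2 = 1, A_3 = 3, A_4 = 2. Minimum distance d = 1.

Enumerate all 2^3 = 8 messages m ∈ F_2^3.
For each, compute codeword c = mG in F_2^6, then tally its weight.
  m = 000 → c = 000000, weight = 0.
  m = 100 → c = 010011, weight = 3.
  m = 010 → c = 001010, weight = 2.
  m = 110 → c = 011001, weight = 3.
  m = 001 → c = 111001, weight = 4.
  m = 101 → c = 101010, weight = 3.
  m = 011 → c = 110011, weight = 4.
  m = 111 → c = 100000, weight = 1.
Tally weights:
  weight 0: 1 codewords.
  weight 1: 1 codewords.
  weight 2: 1 codewords.
  weight 3: 3 codewords.
  weight 4: 2 codewords.
Minimum distance d = smallest w > 0 with A_w > 0 = 1.
Sanity: Σ A_w = 8 = 2^3 = 8 ✓.


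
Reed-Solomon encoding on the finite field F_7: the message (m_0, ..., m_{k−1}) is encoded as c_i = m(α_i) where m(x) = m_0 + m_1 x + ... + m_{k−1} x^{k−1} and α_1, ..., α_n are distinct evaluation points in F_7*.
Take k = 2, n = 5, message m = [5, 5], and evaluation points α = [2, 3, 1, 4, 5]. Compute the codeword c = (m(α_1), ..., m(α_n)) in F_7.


c = [1, 6, 3, 4, 2]

Message polynomial: m(x) = 5 + 5·x (mod 7).
For each evaluation point α_i, compute m(α_i) mod 7:
  α_1 = 2: Horner steps 5 → 1, so m(2) = 1.
  α_2 = 3: Horner steps 5 → 6, so m(3) = 6.
  α_3 = 1: Horner steps 5 → 3, so m(1) = 3.
  α_4 = 4: Horner steps 5 → 4, so m(4) = 4.
  α_5 = 5: Horner steps 5 → 2, so m(5) = 2.
Codeword c = [1, 6, 3, 4, 2] ∈ F_7^5.


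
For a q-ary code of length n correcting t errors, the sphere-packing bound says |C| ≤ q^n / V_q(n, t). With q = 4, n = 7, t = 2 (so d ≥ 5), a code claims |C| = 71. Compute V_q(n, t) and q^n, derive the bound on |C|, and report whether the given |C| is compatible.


V_q(n, t) = 211, q^n = 16384, Hamming bound = 77, |C| = 71 ≤ bound (satisfied).

Step 1: Compute V_q(n, t) = Σ_{j=0}^2 C(n, j) (q−1)^j.
  j = 0: C(7,0)·(3)^0 = 1·1 = 1.
  j = 1: C(7,1)·(3)^1 = 7·3 = 21.
  j = 2: C(7,2)·(3)^2 = 21·9 = 189.
  V_q(n, t) = 1 + 21 + 189 = 211.
Step 2: q^n = 4^7 = 16384.
Step 3: Hamming bound ⌊q^n / V_q(n,t)⌋ = ⌊16384/211⌋ = 77.
Step 4: Compare |C| = 71 to 77: satisfied.
The claimed |C| lies below the Hamming bound.


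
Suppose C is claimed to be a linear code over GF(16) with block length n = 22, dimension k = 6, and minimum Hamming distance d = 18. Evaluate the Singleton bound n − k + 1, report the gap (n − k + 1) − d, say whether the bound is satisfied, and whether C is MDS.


Singleton RHS = n − k + 1 = 17, slack = -1, bound violated (no such code; not MDS).

Singleton bound: d ≤ n − k + 1.
Here n = 22, k = 6, so n − k + 1 = 17.
Given d = 18, check d ≤ 17: NO.
Slack = (n − k + 1) − d = -1.
The slack is negative: d = 18 exceeds n − k + 1 = 17 by 1, so the Singleton bound is violated and no linear [22, 6, 18]_16 code can exist. In particular it is not MDS (MDS requires d = n − k + 1 exactly).
Description: the claimed parameters are [22, 6, 18]_16; such a code would be impossible (violates the Singleton bound).


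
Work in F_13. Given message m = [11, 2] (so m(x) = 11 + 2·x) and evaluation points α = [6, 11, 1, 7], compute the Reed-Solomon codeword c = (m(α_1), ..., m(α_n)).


c = [10, 7, 0, 12]

Message polynomial: m(x) = 11 + 2·x (mod 13).
For each evaluation point α_i, compute m(α_i) mod 13:
  α_1 = 6: Horner steps 2 → 10, so m(6) = 10.
  α_2 = 11: Horner steps 2 → 7, so m(11) = 7.
  α_3 = 1: Horner steps 2 → 0, so m(1) = 0.
  α_4 = 7: Horner steps 2 → 12, so m(7) = 12.
Codeword c = [10, 7, 0, 12] ∈ F_13^4.


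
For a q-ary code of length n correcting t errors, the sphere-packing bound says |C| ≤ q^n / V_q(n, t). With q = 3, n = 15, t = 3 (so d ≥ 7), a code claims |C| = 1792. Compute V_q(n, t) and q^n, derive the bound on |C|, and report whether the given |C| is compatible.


V_q(n, t) = 4091, q^n = 14348907, Hamming bound = 3507, |C| = 1792 ≤ bound (satisfied).

Step 1: Compute V_q(n, t) = Σ_{j=0}^3 C(n, j) (q−1)^j.
  j = 0: C(15,0)·(2)^0 = 1·1 = 1.
  j = 1: C(15,1)·(2)^1 = 15·2 = 30.
  j = 2: C(15,2)·(2)^2 = 105·4 = 420.
  j = 3: C(15,3)·(2)^3 = 455·8 = 3640.
  V_q(n, t) = 1 + 30 + 420 + 3640 = 4091.
Step 2: q^n = 3^15 = 14348907.
Step 3: Hamming bound ⌊q^n / V_q(n,t)⌋ = ⌊14348907/4091⌋ = 3507.
Step 4: Compare |C| = 1792 to 3507: satisfied.
The claimed |C| lies below the Hamming bound.


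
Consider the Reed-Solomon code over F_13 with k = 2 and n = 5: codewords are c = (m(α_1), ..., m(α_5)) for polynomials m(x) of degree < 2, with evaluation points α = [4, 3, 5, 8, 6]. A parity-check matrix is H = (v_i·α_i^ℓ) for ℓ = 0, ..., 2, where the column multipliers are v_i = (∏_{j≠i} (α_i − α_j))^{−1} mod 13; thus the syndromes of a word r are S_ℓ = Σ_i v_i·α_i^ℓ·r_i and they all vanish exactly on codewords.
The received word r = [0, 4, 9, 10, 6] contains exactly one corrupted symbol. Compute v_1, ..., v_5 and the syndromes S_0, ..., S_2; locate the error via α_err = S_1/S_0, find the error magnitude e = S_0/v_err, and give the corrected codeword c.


S = (1, 6, 10), error at position 5, error magnitude e = 1, c = [0, 4, 9, 10, 5].

Step 1: column multipliers v_i = (∏_{j≠i}(α_i − α_j))^{−1} mod 13.
  i = 1 (α = 4): (4−3)(4−5)(4−8)(4−6) = 1·(−1)·(−4)·(−2) = −8 ≡ 5, so v_1 = 5^{−1} = 8 (mod 13).
  i = 2 (α = 3): (3−4)(3−5)(3−8)(3−6) = (−1)·(−2)·(−5)·(−3) = 30 ≡ 4, so v_2 = 4^{−1} = 10 (mod 13).
  i = 3 (α = 5): (5−4)(5−3)(5−8)(5−6) = 1·2·(−3)·(−1) = 6 ≡ 6, so v_3 = 6^{−1} = 11 (mod 13).
  i = 4 (α = 8): (8−4)(8−3)(8−5)(8−6) = 4·5·3·2 = 120 ≡ 3, so v_4 = 3^{−1} = 9 (mod 13).
  i = 5 (α = 6): (6−4)(6−3)(6−5)(6−8) = 2·3·1·(−2) = −12 ≡ 1, so v_5 = 1^{−1} = 1 (mod 13).
  v = [8, 10, 11, 9, 1].
Step 2: syndromes of r = [0, 4, 9, 10, 6] (all sums mod 13).
  S_0 = Σ v_i r_i = 8·0 + 10·4 + 11·9 + 9·10 + 1·6 = 235 ≡ 1.
  S_1 = Σ v_i α_i r_i = 8·4·0 + 10·3·4 + 11·5·9 + 9·8·10 + 1·6·6 = 1371 ≡ 6.
  α_i^2 mod 13 = [3, 9, 12, 12, 10].
  S_2 = Σ v_i α_i^2 r_i = 8·3·0 + 10·9·4 + 11·12·9 + 9·12·10 + 1·10·6 = 2688 ≡ 10.
  S = (1, 6, 10) ≠ 0, so r is not a codeword (an error is present).
Step 3: locate the error. For a single error e at position i, S_ℓ = v_i·e·α_i^ℓ, so α_err = S_1/S_0.
  S_0^{−1} = 1^{−1} = 1 (mod 13), so α_err = 6·1 = 6 ≡ 6 = α_5. Error position i = 5.
  Consistency check: S_2/S_1 = 10·11 = 110 ≡ 6 = α_err ✓ (single-error assumption holds).
Step 4: error magnitude e = S_0/v_5 = S_0·∏_{j≠5}(α_5 − α_j) = 1·1 = 1 ≡ 1 (mod 13).
Step 5: correct position 5: c_5 = r_5 − e = 6 − 1 ≡ 5 (mod 13). Hence c = [0, 4, 9, 10, 5].
  Check: interpolating c through the α_i gives m(x) = 3 + 9·x (degree < 2) with m(α_i) = c_i for every i, so c is indeed a codeword.


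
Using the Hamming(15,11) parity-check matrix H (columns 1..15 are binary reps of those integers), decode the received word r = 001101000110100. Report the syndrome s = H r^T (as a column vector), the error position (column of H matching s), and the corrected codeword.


s = (1, 1, 0, 1)^T, error position = 13, corrected codeword c = 001101000110000

Compute s = H r^T mod 2 one row at a time:
  s_1 = 0 + 0 + 1 + 1 + 0 + 1 + 0 + 0 = 3 ≡ 1 (mod 2).
  s_2 = 1 + 0 + 1 + 0 + 0 + 1 + 0 + 0 = 3 ≡ 1 (mod 2).
  s_3 = 0 + 1 + 1 + 0 + 1 + 1 + 0 + 0 = 4 ≡ 0 (mod 2).
  s_4 = 0 + 1 + 0 + 0 + 0 + 1 + 1 + 0 = 3 ≡ 1 (mod 2).
s = (1, 1, 0, 1)^T — this equals column 13 of H (binary 1101), so error is at position 13.
Correct: flip bit 13 of r = 001101000110100 to get c = 001101000110000.


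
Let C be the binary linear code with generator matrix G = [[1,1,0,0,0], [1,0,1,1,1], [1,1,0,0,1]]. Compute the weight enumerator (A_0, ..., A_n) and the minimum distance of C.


Weight distribution: A_0 = 1, A_1 = 1, A_2 = 1, A_3 = 3, A_4 = 2. Minimum distance d = 1.

Enumerate all 2^3 = 8 messages m ∈ F_2^3.
For each, compute codeword c = mG in F_2^5, then tally its weight.
  m = 000 → c = 00000, weight = 0.
  m = 100 → c = 11000, weight = 2.
  m = 010 → c = 10111, weight = 4.
  m = 110 → c = 01111, weight = 4.
  m = 001 → c = 11001, weight = 3.
  m = 101 → c = 00001, weight = 1.
  m = 011 → c = 01110, weight = 3.
  m = 111 → c = 10110, weight = 3.
Tally weights:
  weight 0: 1 codewords.
  weight 1: 1 codewords.
  weight 2: 1 codewords.
  weight 3: 3 codewords.
  weight 4: 2 codewords.
Minimum distance d = smallest w > 0 with A_w > 0 = 1.
Sanity: Σ A_w = 8 = 2^3 = 8 ✓.


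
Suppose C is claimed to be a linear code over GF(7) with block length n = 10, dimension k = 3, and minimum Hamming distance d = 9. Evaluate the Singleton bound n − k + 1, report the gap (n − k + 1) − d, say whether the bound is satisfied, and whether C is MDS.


Singleton RHS = n − k + 1 = 8, slack = -1, bound violated (no such code; not MDS).

Singleton bound: d ≤ n − k + 1.
Here n = 10, k = 3, so n − k + 1 = 8.
Given d = 9, check d ≤ 8: NO.
Slack = (n − k + 1) − d = -1.
The slack is negative: d = 9 exceeds n − k + 1 = 8 by 1, so the Singleton bound is violated and no linear [10, 3, 9]_7 code can exist. In particular it is not MDS (MDS requires d = n − k + 1 exactly).
Description: the claimed parameters are [10, 3, 9]_7; such a code would be impossible (violates the Singleton bound).


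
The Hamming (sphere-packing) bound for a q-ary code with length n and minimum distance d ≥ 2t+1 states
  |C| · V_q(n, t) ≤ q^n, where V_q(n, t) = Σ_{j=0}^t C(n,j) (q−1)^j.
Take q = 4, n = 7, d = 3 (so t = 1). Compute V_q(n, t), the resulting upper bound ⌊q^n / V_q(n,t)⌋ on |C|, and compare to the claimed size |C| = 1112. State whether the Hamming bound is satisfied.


V_q(n, t) = 22, q^n = 16384, Hamming bound = 744, |C| = 1112 > bound (violated).

Step 1: Compute V_q(n, t) = Σ_{j=0}^1 C(n, j) (q−1)^j.
  j = 0: C(7,0)·(3)^0 = 1·1 = 1.
  j = 1: C(7,1)·(3)^1 = 7·3 = 21.
  V_q(n, t) = 1 + 21 = 22.
Step 2: q^n = 4^7 = 16384.
Step 3: Hamming bound ⌊q^n / V_q(n,t)⌋ = ⌊16384/22⌋ = 744.
Step 4: Compare |C| = 1112 to 744: violated.
The claimed |C| lies above the Hamming bound, so no 4-ary code of length 7 with d ≥ 3 can have 1112 codewords.


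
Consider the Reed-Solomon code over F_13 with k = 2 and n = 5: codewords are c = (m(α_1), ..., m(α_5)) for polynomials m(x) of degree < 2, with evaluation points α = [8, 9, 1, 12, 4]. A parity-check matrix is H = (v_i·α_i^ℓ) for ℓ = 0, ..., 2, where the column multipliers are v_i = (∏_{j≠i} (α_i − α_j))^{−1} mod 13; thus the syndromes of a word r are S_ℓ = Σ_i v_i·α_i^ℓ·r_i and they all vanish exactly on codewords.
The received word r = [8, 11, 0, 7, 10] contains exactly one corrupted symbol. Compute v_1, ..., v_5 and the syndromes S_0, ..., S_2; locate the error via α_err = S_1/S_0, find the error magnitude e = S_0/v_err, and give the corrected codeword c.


S = (1, 4, 3), error at position 5, error magnitude e = 1, c = [8, 11, 0, 7, 9].

Step 1: column multipliers v_i = (∏_{j≠i}(α_i − α_j))^{−1} mod 13.
  i = 1 (α = 8): (8−9)(8−1)(8−12)(8−4) = (−1)·7·(−4)·4 = 112 ≡ 8, so v_1 = 8^{−1} = 5 (mod 13).
  i = 2 (α = 9): (9−8)(9−1)(9−12)(9−4) = 1·8·(−3)·5 = −120 ≡ 10, so v_2 = 10^{−1} = 4 (mod 13).
  i = 3 (α = 1): (1−8)(1−9)(1−12)(1−4) = (−7)·(−8)·(−11)·(−3) = 1848 ≡ 2, so v_3 = 2^{−1} = 7 (mod 13).
  i = 4 (α = 12): (12−8)(12−9)(12−1)(12−4) = 4·3·11·8 = 1056 ≡ 3, so v_4 = 3^{−1} = 9 (mod 13).
  i = 5 (α = 4): (4−8)(4−9)(4−1)(4−12) = (−4)·(−5)·3·(−8) = −480 ≡ 1, so v_5 = 1^{−1} = 1 (mod 13).
  v = [5, 4, 7, 9, 1].
Step 2: syndromes of r = [8, 11, 0, 7, 10] (all sums mod 13).
  S_0 = Σ v_i r_i = 5·8 + 4·11 + 7·0 + 9·7 + 1·10 = 157 ≡ 1.
  S_1 = Σ v_i α_i r_i = 5·8·8 + 4·9·11 + 7·1·0 + 9·12·7 + 1·4·10 = 1512 ≡ 4.
  α_i^2 mod 13 = [12, 3, 1, 1, 3].
  S_2 = Σ v_i α_i^2 r_i = 5·12·8 + 4·3·11 + 7·1·0 + 9·1·7 + 1·3·10 = 705 ≡ 3.
  S = (1, 4, 3) ≠ 0, so r is not a codeword (an error is present).
Step 3: locate the error. For a single error e at position i, S_ℓ = v_i·e·α_i^ℓ, so α_err = S_1/S_0.
  S_0^{−1} = 1^{−1} = 1 (mod 13), so α_err = 4·1 = 4 ≡ 4 = α_5. Error position i = 5.
  Consistency check: S_2/S_1 = 3·10 = 30 ≡ 4 = α_err ✓ (single-error assumption holds).
Step 4: error magnitude e = S_0/v_5 = S_0·∏_{j≠5}(α_5 − α_j) = 1·1 = 1 ≡ 1 (mod 13).
Step 5: correct position 5: c_5 = r_5 − e = 10 − 1 ≡ 9 (mod 13). Hence c = [8, 11, 0, 7, 9].
  Check: interpolating c through the α_i gives m(x) = 10 + 3·x (degree < 2) with m(α_i) = c_i for every i, so c is indeed a codeword.


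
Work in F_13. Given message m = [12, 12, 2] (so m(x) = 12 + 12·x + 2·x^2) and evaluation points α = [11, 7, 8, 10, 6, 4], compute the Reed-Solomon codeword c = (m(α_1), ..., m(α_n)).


c = [9, 12, 2, 7, 0, 1]

Message polynomial: m(x) = 12 + 12·x + 2·x^2 (mod 13).
For each evaluation point α_i, compute m(α_i) mod 13:
  α_1 = 11: Horner steps 2 → 8 → 9, so m(11) = 9.
  α_2 = 7: Horner steps 2 → 0 → 12, so m(7) = 12.
  α_3 = 8: Horner steps 2 → 2 → 2, so m(8) = 2.
  α_4 = 10: Horner steps 2 → 6 → 7, so m(10) = 7.
  α_5 = 6: Horner steps 2 → 11 → 0, so m(6) = 0.
  α_6 = 4: Horner steps 2 → 7 → 1, so m(4) = 1.
Codeword c = [9, 12, 2, 7, 0, 1] ∈ F_13^6.


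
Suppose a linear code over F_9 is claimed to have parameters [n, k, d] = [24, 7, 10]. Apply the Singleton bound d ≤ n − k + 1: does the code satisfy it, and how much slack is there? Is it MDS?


Singleton RHS = n − k + 1 = 18, slack = 8, bound satisfied, not MDS.

Singleton bound: d ≤ n − k + 1.
Here n = 24, k = 7, so n − k + 1 = 18.
Given d = 10, check d ≤ 18: YES.
Slack = (n − k + 1) − d = 8.
The code is NOT MDS (slack = 8 > 0).
Description: the claimed parameters are [24, 7, 10]_9; such a code would be non-MDS.


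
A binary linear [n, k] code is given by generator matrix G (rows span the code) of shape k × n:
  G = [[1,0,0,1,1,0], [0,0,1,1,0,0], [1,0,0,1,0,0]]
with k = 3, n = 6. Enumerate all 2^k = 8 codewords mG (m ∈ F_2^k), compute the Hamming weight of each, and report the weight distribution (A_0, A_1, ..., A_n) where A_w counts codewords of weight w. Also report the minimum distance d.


Weight distribution: A_0 = 1, A_1 = 1, A_2 = 3, A_3 = 3. Minimum distance d = 1.

Enumerate all 2^3 = 8 messages m ∈ F_2^3.
For each, compute codeword c = mG in F_2^6, then tally its weight.
  m = 000 → c = 000000, weight = 0.
  m = 100 → c = 100110, weight = 3.
  m = 010 → c = 001100, weight = 2.
  m = 110 → c = 101010, weight = 3.
  m = 001 → c = 100100, weight = 2.
  m = 101 → c = 000010, weight = 1.
  m = 011 → c = 101000, weight = 2.
  m = 111 → c = 001110, weight = 3.
Tally weights:
  weight 0: 1 codewords.
  weight 1: 1 codewords.
  weight 2: 3 codewords.
  weight 3: 3 codewords.
Minimum distance d = smallest w > 0 with A_w > 0 = 1.
Sanity: Σ A_w = 8 = 2^3 = 8 ✓.


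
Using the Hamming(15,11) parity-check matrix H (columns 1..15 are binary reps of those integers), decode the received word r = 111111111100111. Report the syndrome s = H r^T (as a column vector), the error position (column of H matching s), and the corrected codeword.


s = (0, 1, 1, 1)^T, error position = 7, corrected codeword c = 111111011100111

Compute s = H r^T mod 2 one row at a time:
  s_1 = 1 + 1 + 1 + 0 + 0 + 1 + 1 + 1 = 6 ≡ 0 (mod 2).
  s_2 = 1 + 1 + 1 + 1 + 0 + 1 + 1 + 1 = 7 ≡ 1 (mod 2).
  s_3 = 1 + 1 + 1 + 1 + 1 + 0 + 1 + 1 = 7 ≡ 1 (mod 2).
  s_4 = 1 + 1 + 1 + 1 + 1 + 0 + 1 + 1 = 7 ≡ 1 (mod 2).
s = (0, 1, 1, 1)^T — this equals column 7 of H (binary 0111), so error is at position 7.
Correct: flip bit 7 of r = 111111111100111 to get c = 111111011100111.


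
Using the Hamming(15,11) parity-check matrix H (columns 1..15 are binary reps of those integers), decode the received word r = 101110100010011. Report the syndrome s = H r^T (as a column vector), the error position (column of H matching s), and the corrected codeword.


s = (1, 1, 1, 0)^T, error position = 14, corrected codeword c = 101110100010001

Compute s = H r^T mod 2 one row at a time:
  s_1 = 0 + 0 + 0 + 1 + 0 + 0 + 1 + 1 = 3 ≡ 1 (mod 2).
  s_2 = 1 + 1 + 0 + 1 + 0 + 0 + 1 + 1 = 5 ≡ 1 (mod 2).
  s_3 = 0 + 1 + 0 + 1 + 0 + 1 + 1 + 1 = 5 ≡ 1 (mod 2).
  s_4 = 1 + 1 + 1 + 1 + 0 + 1 + 0 + 1 = 6 ≡ 0 (mod 2).
s = (1, 1, 1, 0)^T — this equals column 14 of H (binary 1110), so error is at position 14.
Correct: flip bit 14 of r = 101110100010011 to get c = 101110100010001.


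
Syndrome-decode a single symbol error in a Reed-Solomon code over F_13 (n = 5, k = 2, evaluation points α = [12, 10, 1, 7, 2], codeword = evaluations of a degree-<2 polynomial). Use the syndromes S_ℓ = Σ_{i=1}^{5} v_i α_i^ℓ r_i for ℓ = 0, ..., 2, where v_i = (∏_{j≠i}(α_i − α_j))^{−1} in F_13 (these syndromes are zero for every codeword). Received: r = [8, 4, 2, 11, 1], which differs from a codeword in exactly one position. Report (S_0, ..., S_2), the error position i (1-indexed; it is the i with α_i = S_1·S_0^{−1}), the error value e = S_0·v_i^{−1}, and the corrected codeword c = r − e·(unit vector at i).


S = (9, 9, 9), error at position 3, error magnitude e = 3, c = [8, 4, 12, 11, 1].

Step 1: column multipliers v_i = (∏_{j≠i}(α_i − α_j))^{−1} mod 13.
  i = 1 (α = 12): (12−10)(12−1)(12−7)(12−2) = 2·11·5·10 = 1100 ≡ 8, so v_1 = 8^{−1} = 5 (mod 13).
  i = 2 (α = 10): (10−12)(10−1)(10−7)(10−2) = (−2)·9·3·8 = −432 ≡ 10, so v_2 = 10^{−1} = 4 (mod 13).
  i = 3 (α = 1): (1−12)(1−10)(1−7)(1−2) = (−11)·(−9)·(−6)·(−1) = 594 ≡ 9, so v_3 = 9^{−1} = 3 (mod 13).
  i = 4 (α = 7): (7−12)(7−10)(7−1)(7−2) = (−5)·(−3)·6·5 = 450 ≡ 8, so v_4 = 8^{−1} = 5 (mod 13).
  i = 5 (α = 2): (2−12)(2−10)(2−1)(2−7) = (−10)·(−8)·1·(−5) = −400 ≡ 3, so v_5 = 3^{−1} = 9 (mod 13).
  v = [5, 4, 3, 5, 9].
Step 2: syndromes of r = [8, 4, 2, 11, 1] (all sums mod 13).
  S_0 = Σ v_i r_i = 5·8 + 4·4 + 3·2 + 5·11 + 9·1 = 126 ≡ 9.
  S_1 = Σ v_i α_i r_i = 5·12·8 + 4·10·4 + 3·1·2 + 5·7·11 + 9·2·1 = 1049 ≡ 9.
  α_i^2 mod 13 = [1, 9, 1, 10, 4].
  S_2 = Σ v_i α_i^2 r_i = 5·1·8 + 4·9·4 + 3·1·2 + 5·10·11 + 9·4·1 = 776 ≡ 9.
  S = (9, 9, 9) ≠ 0, so r is not a codeword (an error is present).
Step 3: locate the error. For a single error e at position i, S_ℓ = v_i·e·α_i^ℓ, so α_err = S_1/S_0.
  S_0^{−1} = 9^{−1} = 3 (mod 13), so α_err = 9·3 = 27 ≡ 1 = α_3. Error position i = 3.
  Consistency check: S_2/S_1 = 9·3 = 27 ≡ 1 = α_err ✓ (single-error assumption holds).
Step 4: error magnitude e = S_0/v_3 = S_0·∏_{j≠3}(α_3 − α_j) = 9·9 = 81 ≡ 3 (mod 13).
Step 5: correct position 3: c_3 = r_3 − e = 2 − 3 ≡ 12 (mod 13). Hence c = [8, 4, 12, 11, 1].
  Check: interpolating c through the α_i gives m(x) = 10 + 2·x (degree < 2) with m(α_i) = c_i for every i, so c is indeed a codeword.


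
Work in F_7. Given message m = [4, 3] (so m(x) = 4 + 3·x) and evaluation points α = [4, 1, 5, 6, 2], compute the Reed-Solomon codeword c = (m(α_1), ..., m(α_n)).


c = [2, 0, 5, 1, 3]

Message polynomial: m(x) = 4 + 3·x (mod 7).
For each evaluation point α_i, compute m(α_i) mod 7:
  α_1 = 4: Horner steps 3 → 2, so m(4) = 2.
  α_2 = 1: Horner steps 3 → 0, so m(1) = 0.
  α_3 = 5: Horner steps 3 → 5, so m(5) = 5.
  α_4 = 6: Horner steps 3 → 1, so m(6) = 1.
  α_5 = 2: Horner steps 3 → 3, so m(2) = 3.
Codeword c = [2, 0, 5, 1, 3] ∈ F_7^5.


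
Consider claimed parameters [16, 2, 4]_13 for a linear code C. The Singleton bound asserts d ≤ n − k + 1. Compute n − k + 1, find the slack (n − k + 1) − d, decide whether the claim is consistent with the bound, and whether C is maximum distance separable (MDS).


Singleton RHS = n − k + 1 = 15, slack = 11, bound satisfied, not MDS.

Singleton bound: d ≤ n − k + 1.
Here n = 16, k = 2, so n − k + 1 = 15.
Given d = 4, check d ≤ 15: YES.
Slack = (n − k + 1) − d = 11.
The code is NOT MDS (slack = 11 > 0).
Description: the claimed parameters are [16, 2, 4]_13; such a code would be non-MDS.


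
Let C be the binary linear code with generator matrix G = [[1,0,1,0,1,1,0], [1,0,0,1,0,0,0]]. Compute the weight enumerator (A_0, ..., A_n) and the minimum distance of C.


Weight distribution: A_0 = 1, A_2 = 1, A_4 = 2. Minimum distance d = 2.

Enumerate all 2^2 = 4 messages m ∈ F_2^2.
For each, compute codeword c = mG in F_2^7, then tally its weight.
  m = 00 → c = 0000000, weight = 0.
  m = 10 → c = 1010110, weight = 4.
  m = 01 → c = 1001000, weight = 2.
  m = 11 → c = 0011110, weight = 4.
Tally weights:
  weight 0: 1 codewords.
  weight 2: 1 codewords.
  weight 4: 2 codewords.
Minimum distance d = smallest w > 0 with A_w > 0 = 2.
Sanity: Σ A_w = 4 = 2^2 = 4 ✓.


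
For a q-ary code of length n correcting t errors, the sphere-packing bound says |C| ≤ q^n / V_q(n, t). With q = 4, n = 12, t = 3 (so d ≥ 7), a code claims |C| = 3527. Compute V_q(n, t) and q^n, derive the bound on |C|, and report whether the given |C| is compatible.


V_q(n, t) = 6571, q^n = 16777216, Hamming bound = 2553, |C| = 3527 > bound (violated).

Step 1: Compute V_q(n, t) = Σ_{j=0}^3 C(n, j) (q−1)^j.
  j = 0: C(12,0)·(3)^0 = 1·1 = 1.
  j = 1: C(12,1)·(3)^1 = 12·3 = 36.
  j = 2: C(12,2)·(3)^2 = 66·9 = 594.
  j = 3: C(12,3)·(3)^3 = 220·27 = 5940.
  V_q(n, t) = 1 + 36 + 594 + 5940 = 6571.
Step 2: q^n = 4^12 = 16777216.
Step 3: Hamming bound ⌊q^n / V_q(n,t)⌋ = ⌊16777216/6571⌋ = 2553.
Step 4: Compare |C| = 3527 to 2553: violated.
The claimed |C| lies above the Hamming bound, so no 4-ary code of length 12 with d ≥ 7 can have 3527 codewords.


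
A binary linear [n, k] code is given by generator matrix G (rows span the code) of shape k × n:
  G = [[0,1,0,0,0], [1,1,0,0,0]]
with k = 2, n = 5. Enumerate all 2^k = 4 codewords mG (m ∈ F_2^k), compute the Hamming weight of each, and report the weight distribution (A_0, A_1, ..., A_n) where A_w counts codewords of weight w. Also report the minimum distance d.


Weight distribution: A_0 = 1, A_1 = 2, A_2 = 1. Minimum distance d = 1.

Enumerate all 2^2 = 4 messages m ∈ F_2^2.
For each, compute codeword c = mG in F_2^5, then tally its weight.
  m = 00 → c = 00000, weight = 0.
  m = 10 → c = 01000, weight = 1.
  m = 01 → c = 11000, weight = 2.
  m = 11 → c = 10000, weight = 1.
Tally weights:
  weight 0: 1 codewords.
  weight 1: 2 codewords.
  weight 2: 1 codewords.
Minimum distance d = smallest w > 0 with A_w > 0 = 1.
Sanity: Σ A_w = 4 = 2^2 = 4 ✓.


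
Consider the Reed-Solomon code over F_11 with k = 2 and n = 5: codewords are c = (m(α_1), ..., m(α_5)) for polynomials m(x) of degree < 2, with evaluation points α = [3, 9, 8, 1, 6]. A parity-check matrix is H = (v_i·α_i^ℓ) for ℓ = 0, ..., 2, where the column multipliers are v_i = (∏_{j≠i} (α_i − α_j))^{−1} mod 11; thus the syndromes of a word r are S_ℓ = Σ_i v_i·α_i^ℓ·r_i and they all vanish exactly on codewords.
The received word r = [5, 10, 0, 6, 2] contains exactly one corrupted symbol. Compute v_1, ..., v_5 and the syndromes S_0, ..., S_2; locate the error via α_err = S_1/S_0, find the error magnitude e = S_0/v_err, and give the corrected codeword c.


S = (1, 1, 1), error at position 4, error magnitude e = 10, c = [5, 10, 0, 7, 2].

Step 1: column multipliers v_i = (∏_{j≠i}(α_i − α_j))^{−1} mod 11.
  i = 1 (α = 3): (3−9)(3−8)(3−1)(3−6) = (−6)·(−5)·2·(−3) = −180 ≡ 7, so v_1 = 7^{−1} = 8 (mod 11).
  i = 2 (α = 9): (9−3)(9−8)(9−1)(9−6) = 6·1·8·3 = 144 ≡ 1, so v_2 = 1^{−1} = 1 (mod 11).
  i = 3 (α = 8): (8−3)(8−9)(8−1)(8−6) = 5·(−1)·7·2 = −70 ≡ 7, so v_3 = 7^{−1} = 8 (mod 11).
  i = 4 (α = 1): (1−3)(1−9)(1−8)(1−6) = (−2)·(−8)·(−7)·(−5) = 560 ≡ 10, so v_4 = 10^{−1} = 10 (mod 11).
  i = 5 (α = 6): (6−3)(6−9)(6−8)(6−1) = 3·(−3)·(−2)·5 = 90 ≡ 2, so v_5 = 2^{−1} = 6 (mod 11).
  v = [8, 1, 8, 10, 6].
Step 2: syndromes of r = [5, 10, 0, 6, 2] (all sums mod 11).
  S_0 = Σ v_i r_i = 8·5 + 1·10 + 8·0 + 10·6 + 6·2 = 122 ≡ 1.
  S_1 = Σ v_i α_i r_i = 8·3·5 + 1·9·10 + 8·8·0 + 10·1·6 + 6·6·2 = 342 ≡ 1.
  α_i^2 mod 11 = [9, 4, 9, 1, 3].
  S_2 = Σ v_i α_i^2 r_i = 8·9·5 + 1·4·10 + 8·9·0 + 10·1·6 + 6·3·2 = 496 ≡ 1.
  S = (1, 1, 1) ≠ 0, so r is not a codeword (an error is present).
Step 3: locate the error. For a single error e at position i, S_ℓ = v_i·e·α_i^ℓ, so α_err = S_1/S_0.
  S_0^{−1} = 1^{−1} = 1 (mod 11), so α_err = 1·1 = 1 ≡ 1 = α_4. Error position i = 4.
  Consistency check: S_2/S_1 = 1·1 = 1 ≡ 1 = α_err ✓ (single-error assumption holds).
Step 4: error magnitude e = S_0/v_4 = S_0·∏_{j≠4}(α_4 − α_j) = 1·10 = 10 ≡ 10 (mod 11).
Step 5: correct position 4: c_4 = r_4 − e = 6 − 10 ≡ 7 (mod 11). Hence c = [5, 10, 0, 7, 2].
  Check: interpolating c through the α_i gives m(x) = 8 + 10·x (degree < 2) with m(α_i) = c_i for every i, so c is indeed a codeword.


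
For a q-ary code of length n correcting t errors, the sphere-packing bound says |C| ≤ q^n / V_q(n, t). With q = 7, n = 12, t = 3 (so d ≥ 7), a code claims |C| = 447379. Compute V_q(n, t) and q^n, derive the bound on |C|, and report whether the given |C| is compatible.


V_q(n, t) = 49969, q^n = 13841287201, Hamming bound = 276997, |C| = 447379 > bound (violated).

Step 1: Compute V_q(n, t) = Σ_{j=0}^3 C(n, j) (q−1)^j.
  j = 0: C(12,0)·(6)^0 = 1·1 = 1.
  j = 1: C(12,1)·(6)^1 = 12·6 = 72.
  j = 2: C(12,2)·(6)^2 = 66·36 = 2376.
  j = 3: C(12,3)·(6)^3 = 220·216 = 47520.
  V_q(n, t) = 1 + 72 + 2376 + 47520 = 49969.
Step 2: q^n = 7^12 = 13841287201.
Step 3: Hamming bound ⌊q^n / V_q(n,t)⌋ = ⌊13841287201/49969⌋ = 276997.
Step 4: Compare |C| = 447379 to 276997: violated.
The claimed |C| lies above the Hamming bound, so no 7-ary code of length 12 with d ≥ 7 can have 447379 codewords.


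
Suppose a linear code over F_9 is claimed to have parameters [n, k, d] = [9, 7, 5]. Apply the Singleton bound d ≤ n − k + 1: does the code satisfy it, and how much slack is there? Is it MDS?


Singleton RHS = n − k + 1 = 3, slack = -2, bound violated (no such code; not MDS).

Singleton bound: d ≤ n − k + 1.
Here n = 9, k = 7, so n − k + 1 = 3.
Given d = 5, check d ≤ 3: NO.
Slack = (n − k + 1) − d = -2.
The slack is negative: d = 5 exceeds n − k + 1 = 3 by 2, so the Singleton bound is violated and no linear [9, 7, 5]_9 code can exist. In particular it is not MDS (MDS requires d = n − k + 1 exactly).
Description: the claimed parameters are [9, 7, 5]_9; such a code would be impossible (violates the Singleton bound).


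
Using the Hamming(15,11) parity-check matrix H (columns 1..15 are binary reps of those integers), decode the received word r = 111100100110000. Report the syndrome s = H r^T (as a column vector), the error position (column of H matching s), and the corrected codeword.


s = (0, 0, 1, 0)^T, error position = 2, corrected codeword c = 101100100110000

Compute s = H r^T mod 2 one row at a time:
  s_1 = 0 + 0 + 1 + 1 + 0 + 0 + 0 + 0 = 2 ≡ 0 (mod 2).
  s_2 = 1 + 0 + 0 + 1 + 0 + 0 + 0 + 0 = 2 ≡ 0 (mod 2).
  s_3 = 1 + 1 + 0 + 1 + 1 + 1 + 0 + 0 = 5 ≡ 1 (mod 2).
  s_4 = 1 + 1 + 0 + 1 + 0 + 1 + 0 + 0 = 4 ≡ 0 (mod 2).
s = (0, 0, 1, 0)^T — this equals column 2 of H (binary 0010), so error is at position 2.
Correct: flip bit 2 of r = 111100100110000 to get c = 101100100110000.


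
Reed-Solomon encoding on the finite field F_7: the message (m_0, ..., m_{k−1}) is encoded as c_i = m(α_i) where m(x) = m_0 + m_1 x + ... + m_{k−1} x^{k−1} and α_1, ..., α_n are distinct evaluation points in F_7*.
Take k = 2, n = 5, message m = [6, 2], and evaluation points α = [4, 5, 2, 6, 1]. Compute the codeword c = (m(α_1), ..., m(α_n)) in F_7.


c = [0, 2, 3, 4, 1]

Message polynomial: m(x) = 6 + 2·x (mod 7).
For each evaluation point α_i, compute m(α_i) mod 7:
  α_1 = 4: Horner steps 2 → 0, so m(4) = 0.
  α_2 = 5: Horner steps 2 → 2, so m(5) = 2.
  α_3 = 2: Horner steps 2 → 3, so m(2) = 3.
  α_4 = 6: Horner steps 2 → 4, so m(6) = 4.
  α_5 = 1: Horner steps 2 → 1, so m(1) = 1.
Codeword c = [0, 2, 3, 4, 1] ∈ F_7^5.


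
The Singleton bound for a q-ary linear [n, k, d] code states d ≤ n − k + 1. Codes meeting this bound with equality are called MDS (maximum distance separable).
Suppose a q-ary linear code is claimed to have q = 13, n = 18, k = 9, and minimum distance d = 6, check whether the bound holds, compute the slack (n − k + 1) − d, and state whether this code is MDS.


Singleton RHS = n − k + 1 = 10, slack = 4, bound satisfied, not MDS.

Singleton bound: d ≤ n − k + 1.
Here n = 18, k = 9, so n − k + 1 = 10.
Given d = 6, check d ≤ 10: YES.
Slack = (n − k + 1) − d = 4.
The code is NOT MDS (slack = 4 > 0).
Description: the claimed parameters are [18, 9, 6]_13; such a code would be non-MDS.
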